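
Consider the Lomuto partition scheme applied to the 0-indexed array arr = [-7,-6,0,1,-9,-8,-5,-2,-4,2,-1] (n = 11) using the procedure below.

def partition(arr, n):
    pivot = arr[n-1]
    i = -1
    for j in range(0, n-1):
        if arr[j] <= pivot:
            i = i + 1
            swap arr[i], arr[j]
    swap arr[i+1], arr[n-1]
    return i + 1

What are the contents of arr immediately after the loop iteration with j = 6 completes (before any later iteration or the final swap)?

pivot=-1, i=-1
j=0: -7≤-1, i=0, swap(0,0) ⇒ [-7,-6,0,1,-9,-8,-5,-2,-4,2,-1]
j=1: -6≤-1, i=1, swap(1,1) ⇒ [-7,-6,0,1,-9,-8,-5,-2,-4,2,-1]
j=2: 0>-1, skip
j=3: 1>-1, skip
j=4: -9≤-1, i=2, swap(2,4) ⇒ [-7,-6,-9,1,0,-8,-5,-2,-4,2,-1]
j=5: -8≤-1, i=3, swap(3,5) ⇒ [-7,-6,-9,-8,0,1,-5,-2,-4,2,-1]
j=6: -5≤-1, i=4, swap(4,6) ⇒ [-7,-6,-9,-8,-5,1,0,-2,-4,2,-1]
(after j=6) arr = [-7,-6,-9,-8,-5,1,0,-2,-4,2,-1]

[-7,-6,-9,-8,-5,1,0,-2,-4,2,-1]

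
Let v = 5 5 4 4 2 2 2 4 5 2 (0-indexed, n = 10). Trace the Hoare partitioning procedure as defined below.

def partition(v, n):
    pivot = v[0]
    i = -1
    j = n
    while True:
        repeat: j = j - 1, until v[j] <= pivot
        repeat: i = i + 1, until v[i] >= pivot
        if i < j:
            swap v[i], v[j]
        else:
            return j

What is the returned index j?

7

pivot = v[0] = 5; i = -1, j = 10
j→9 (v[9]=2≤5), i→0 (v[0]=5≥5); i<j, swap → 2 5 4 4 2 2 2 4 5 5
j→8 (v[8]=5≤5), i→1 (v[1]=5≥5); i<j, swap → 2 5 4 4 2 2 2 4 5 5
j→7, i→8; i≥j, return j=7. v = 2 5 4 4 2 2 2 4 5 5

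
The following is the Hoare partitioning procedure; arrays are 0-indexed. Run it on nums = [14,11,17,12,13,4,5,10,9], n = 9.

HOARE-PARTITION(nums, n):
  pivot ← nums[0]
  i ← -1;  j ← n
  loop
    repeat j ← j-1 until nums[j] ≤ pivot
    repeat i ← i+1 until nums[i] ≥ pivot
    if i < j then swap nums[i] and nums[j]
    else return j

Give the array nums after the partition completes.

[9,11,10,12,13,4,5,17,14]

pivot=14
j stops at 8 (9), i stops at 0 (14); swap ⇒ [9,11,17,12,13,4,5,10,14]
j stops at 7 (10), i stops at 2 (17); swap ⇒ [9,11,10,12,13,4,5,17,14]
j stops at 6, i stops at 7; i≥j ⇒ return 6. nums=[9,11,10,12,13,4,5,17,14]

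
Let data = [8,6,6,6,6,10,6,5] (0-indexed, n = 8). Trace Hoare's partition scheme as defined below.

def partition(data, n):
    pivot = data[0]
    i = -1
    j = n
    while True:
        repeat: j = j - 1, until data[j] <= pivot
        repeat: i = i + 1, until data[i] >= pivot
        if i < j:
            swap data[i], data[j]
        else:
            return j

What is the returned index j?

pivot=8
j stops at 7 (5), i stops at 0 (8); swap ⇒ [5,6,6,6,6,10,6,8]
j stops at 6 (6), i stops at 5 (10); swap ⇒ [5,6,6,6,6,6,10,8]
j stops at 5, i stops at 6; i≥j ⇒ return 5. data=[5,6,6,6,6,6,10,8]

5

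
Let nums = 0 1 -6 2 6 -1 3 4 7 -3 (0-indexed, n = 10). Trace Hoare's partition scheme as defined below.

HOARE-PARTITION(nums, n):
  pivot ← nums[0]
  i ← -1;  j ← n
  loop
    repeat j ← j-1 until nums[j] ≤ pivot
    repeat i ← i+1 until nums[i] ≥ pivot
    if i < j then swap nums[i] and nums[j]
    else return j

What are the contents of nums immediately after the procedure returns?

-3 -1 -6 2 6 1 3 4 7 0

pivot = nums[0] = 0; i = -1, j = 10
j→9 (nums[9]=-3≤0), i→0 (nums[0]=0≥0); i<j, swap → -3 1 -6 2 6 -1 3 4 7 0
j→5 (nums[5]=-1≤0), i→1 (nums[1]=1≥0); i<j, swap → -3 -1 -6 2 6 1 3 4 7 0
j→2, i→3; i≥j, return j=2. nums = -3 -1 -6 2 6 1 3 4 7 0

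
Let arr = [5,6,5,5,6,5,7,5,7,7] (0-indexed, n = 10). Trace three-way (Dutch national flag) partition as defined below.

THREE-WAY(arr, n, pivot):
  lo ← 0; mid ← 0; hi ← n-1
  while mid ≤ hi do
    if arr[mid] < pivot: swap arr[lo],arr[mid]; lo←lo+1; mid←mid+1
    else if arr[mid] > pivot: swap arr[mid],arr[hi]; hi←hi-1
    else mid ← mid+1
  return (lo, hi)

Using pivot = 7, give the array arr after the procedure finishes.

[5,6,5,5,6,5,5,7,7,7]

pivot = 7; lo=0, mid=0, hi=9
arr[mid]=5<7: swap arr[0],arr[0]; lo=1,mid=1 → [5,6,5,5,6,5,7,5,7,7]
arr[mid]=6<7: swap arr[1],arr[1]; lo=2,mid=2 → [5,6,5,5,6,5,7,5,7,7]
arr[mid]=5<7: swap arr[2],arr[2]; lo=3,mid=3 → [5,6,5,5,6,5,7,5,7,7]
arr[mid]=5<7: swap arr[3],arr[3]; lo=4,mid=4 → [5,6,5,5,6,5,7,5,7,7]
arr[mid]=6<7: swap arr[4],arr[4]; lo=5,mid=5 → [5,6,5,5,6,5,7,5,7,7]
arr[mid]=5<7: swap arr[5],arr[5]; lo=6,mid=6 → [5,6,5,5,6,5,7,5,7,7]
arr[mid]=7=7: mid=7
arr[mid]=5<7: swap arr[6],arr[7]; lo=7,mid=8 → [5,6,5,5,6,5,5,7,7,7]
arr[mid]=7=7: mid=9
arr[mid]=7=7: mid=10
end: lo=7, hi=9; arr = [5,6,5,5,6,5,5,7,7,7]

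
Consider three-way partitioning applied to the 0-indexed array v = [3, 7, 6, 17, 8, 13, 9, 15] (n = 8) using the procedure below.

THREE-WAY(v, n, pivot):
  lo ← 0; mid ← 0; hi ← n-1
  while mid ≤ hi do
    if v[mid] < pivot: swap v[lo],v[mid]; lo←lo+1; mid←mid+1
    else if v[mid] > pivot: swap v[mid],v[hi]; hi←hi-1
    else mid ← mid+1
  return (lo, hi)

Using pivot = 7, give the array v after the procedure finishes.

lo=0 mid=0 hi=7
3<7: swap(0,0), lo=1 mid=1 ⇒ [3, 7, 6, 17, 8, 13, 9, 15]
7=7: mid=2
6<7: swap(1,2), lo=2 mid=3 ⇒ [3, 6, 7, 17, 8, 13, 9, 15]
17>7: swap(3,7), hi=6 ⇒ [3, 6, 7, 15, 8, 13, 9, 17]
15>7: swap(3,6), hi=5 ⇒ [3, 6, 7, 9, 8, 13, 15, 17]
9>7: swap(3,5), hi=4 ⇒ [3, 6, 7, 13, 8, 9, 15, 17]
13>7: swap(3,4), hi=3 ⇒ [3, 6, 7, 8, 13, 9, 15, 17]
8>7: swap(3,3), hi=2 ⇒ [3, 6, 7, 8, 13, 9, 15, 17]
done. lo=2 hi=2; v=[3, 6, 7, 8, 13, 9, 15, 17]

[3, 6, 7, 8, 13, 9, 15, 17]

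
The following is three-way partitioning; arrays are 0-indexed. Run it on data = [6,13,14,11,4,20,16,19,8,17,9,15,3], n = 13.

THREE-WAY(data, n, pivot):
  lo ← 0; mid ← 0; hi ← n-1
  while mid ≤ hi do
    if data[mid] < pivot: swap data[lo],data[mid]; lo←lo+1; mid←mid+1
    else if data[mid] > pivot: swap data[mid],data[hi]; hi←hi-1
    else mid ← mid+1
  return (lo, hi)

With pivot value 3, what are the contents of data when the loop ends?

lo=0 mid=0 hi=12
6>3: swap(0,12), hi=11 ⇒ [3,13,14,11,4,20,16,19,8,17,9,15,6]
3=3: mid=1
13>3: swap(1,11), hi=10 ⇒ [3,15,14,11,4,20,16,19,8,17,9,13,6]
15>3: swap(1,10), hi=9 ⇒ [3,9,14,11,4,20,16,19,8,17,15,13,6]
9>3: swap(1,9), hi=8 ⇒ [3,17,14,11,4,20,16,19,8,9,15,13,6]
17>3: swap(1,8), hi=7 ⇒ [3,8,14,11,4,20,16,19,17,9,15,13,6]
8>3: swap(1,7), hi=6 ⇒ [3,19,14,11,4,20,16,8,17,9,15,13,6]
19>3: swap(1,6), hi=5 ⇒ [3,16,14,11,4,20,19,8,17,9,15,13,6]
16>3: swap(1,5), hi=4 ⇒ [3,20,14,11,4,16,19,8,17,9,15,13,6]
20>3: swap(1,4), hi=3 ⇒ [3,4,14,11,20,16,19,8,17,9,15,13,6]
4>3: swap(1,3), hi=2 ⇒ [3,11,14,4,20,16,19,8,17,9,15,13,6]
11>3: swap(1,2), hi=1 ⇒ [3,14,11,4,20,16,19,8,17,9,15,13,6]
14>3: swap(1,1), hi=0 ⇒ [3,14,11,4,20,16,19,8,17,9,15,13,6]
done. lo=0 hi=0; data=[3,14,11,4,20,16,19,8,17,9,15,13,6]

[3,14,11,4,20,16,19,8,17,9,15,13,6]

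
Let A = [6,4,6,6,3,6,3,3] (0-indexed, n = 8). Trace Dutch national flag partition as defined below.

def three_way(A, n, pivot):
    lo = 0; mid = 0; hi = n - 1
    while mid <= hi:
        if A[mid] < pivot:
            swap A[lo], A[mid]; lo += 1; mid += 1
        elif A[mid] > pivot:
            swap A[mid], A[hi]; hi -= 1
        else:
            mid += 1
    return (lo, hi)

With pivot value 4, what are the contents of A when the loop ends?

[3,3,3,4,6,6,6,6]

lo=0 mid=0 hi=7
6>4: swap(0,7), hi=6 ⇒ [3,4,6,6,3,6,3,6]
3<4: swap(0,0), lo=1 mid=1 ⇒ [3,4,6,6,3,6,3,6]
4=4: mid=2
6>4: swap(2,6), hi=5 ⇒ [3,4,3,6,3,6,6,6]
3<4: swap(1,2), lo=2 mid=3 ⇒ [3,3,4,6,3,6,6,6]
6>4: swap(3,5), hi=4 ⇒ [3,3,4,6,3,6,6,6]
6>4: swap(3,4), hi=3 ⇒ [3,3,4,3,6,6,6,6]
3<4: swap(2,3), lo=3 mid=4 ⇒ [3,3,3,4,6,6,6,6]
done. lo=3 hi=3; A=[3,3,3,4,6,6,6,6]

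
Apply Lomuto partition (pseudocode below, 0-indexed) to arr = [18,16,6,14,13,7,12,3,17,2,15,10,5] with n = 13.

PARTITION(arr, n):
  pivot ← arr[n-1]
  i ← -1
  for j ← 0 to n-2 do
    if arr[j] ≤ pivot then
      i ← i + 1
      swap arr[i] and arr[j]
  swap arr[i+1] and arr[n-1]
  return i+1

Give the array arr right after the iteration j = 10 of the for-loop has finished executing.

[3,2,6,14,13,7,12,18,17,16,15,10,5]

pivot = arr[12] = 5; i = -1
j=0: arr[0]=18 > 5 → no swap
j=1: arr[1]=16 > 5 → no swap
j=2: arr[2]=6 > 5 → no swap
j=3: arr[3]=14 > 5 → no swap
j=4: arr[4]=13 > 5 → no swap
j=5: arr[5]=7 > 5 → no swap
j=6: arr[6]=12 > 5 → no swap
j=7: arr[7]=3 ≤ 5 → i=0, swap arr[0],arr[7] → [3,16,6,14,13,7,12,18,17,2,15,10,5]
j=8: arr[8]=17 > 5 → no swap
j=9: arr[9]=2 ≤ 5 → i=1, swap arr[1],arr[9] → [3,2,6,14,13,7,12,18,17,16,15,10,5]
j=10: arr[10]=15 > 5 → no swap
(after j=10) arr = [3,2,6,14,13,7,12,18,17,16,15,10,5]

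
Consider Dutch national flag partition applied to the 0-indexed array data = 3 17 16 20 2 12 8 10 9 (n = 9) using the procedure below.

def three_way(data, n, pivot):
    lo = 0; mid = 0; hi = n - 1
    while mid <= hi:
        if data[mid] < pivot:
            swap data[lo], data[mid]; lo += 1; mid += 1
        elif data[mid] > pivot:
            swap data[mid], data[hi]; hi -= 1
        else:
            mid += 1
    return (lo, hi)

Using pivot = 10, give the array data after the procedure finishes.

3 9 8 2 10 12 20 16 17

pivot = 10; lo=0, mid=0, hi=8
data[mid]=3<10: swap data[0],data[0]; lo=1,mid=1 → 3 17 16 20 2 12 8 10 9
data[mid]=17>10: swap data[1],data[8]; hi=7 → 3 9 16 20 2 12 8 10 17
data[mid]=9<10: swap data[1],data[1]; lo=2,mid=2 → 3 9 16 20 2 12 8 10 17
data[mid]=16>10: swap data[2],data[7]; hi=6 → 3 9 10 20 2 12 8 16 17
data[mid]=10=10: mid=3
data[mid]=20>10: swap data[3],data[6]; hi=5 → 3 9 10 8 2 12 20 16 17
data[mid]=8<10: swap data[2],data[3]; lo=3,mid=4 → 3 9 8 10 2 12 20 16 17
data[mid]=2<10: swap data[3],data[4]; lo=4,mid=5 → 3 9 8 2 10 12 20 16 17
data[mid]=12>10: swap data[5],data[5]; hi=4 → 3 9 8 2 10 12 20 16 17
end: lo=4, hi=4; data = 3 9 8 2 10 12 20 16 17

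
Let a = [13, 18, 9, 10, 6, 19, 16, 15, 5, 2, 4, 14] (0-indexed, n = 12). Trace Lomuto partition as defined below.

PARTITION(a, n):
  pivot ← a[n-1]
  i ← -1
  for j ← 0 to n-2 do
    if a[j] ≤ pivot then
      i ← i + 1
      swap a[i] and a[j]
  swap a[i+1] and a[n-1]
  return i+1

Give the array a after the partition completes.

pivot = a[11] = 14; i = -1
j=0: a[0]=13 ≤ 14 → i=0, swap a[0],a[0] (no change) → [13, 18, 9, 10, 6, 19, 16, 15, 5, 2, 4, 14]
j=1: a[1]=18 > 14 → no swap
j=2: a[2]=9 ≤ 14 → i=1, swap a[1],a[2] → [13, 9, 18, 10, 6, 19, 16, 15, 5, 2, 4, 14]
j=3: a[3]=10 ≤ 14 → i=2, swap a[2],a[3] → [13, 9, 10, 18, 6, 19, 16, 15, 5, 2, 4, 14]
j=4: a[4]=6 ≤ 14 → i=3, swap a[3],a[4] → [13, 9, 10, 6, 18, 19, 16, 15, 5, 2, 4, 14]
j=5: a[5]=19 > 14 → no swap
j=6: a[6]=16 > 14 → no swap
j=7: a[7]=15 > 14 → no swap
j=8: a[8]=5 ≤ 14 → i=4, swap a[4],a[8] → [13, 9, 10, 6, 5, 19, 16, 15, 18, 2, 4, 14]
j=9: a[9]=2 ≤ 14 → i=5, swap a[5],a[9] → [13, 9, 10, 6, 5, 2, 16, 15, 18, 19, 4, 14]
j=10: a[10]=4 ≤ 14 → i=6, swap a[6],a[10] → [13, 9, 10, 6, 5, 2, 4, 15, 18, 19, 16, 14]
final swap a[7],a[11] → [13, 9, 10, 6, 5, 2, 4, 14, 18, 19, 16, 15]; return 7

[13, 9, 10, 6, 5, 2, 4, 14, 18, 19, 16, 15]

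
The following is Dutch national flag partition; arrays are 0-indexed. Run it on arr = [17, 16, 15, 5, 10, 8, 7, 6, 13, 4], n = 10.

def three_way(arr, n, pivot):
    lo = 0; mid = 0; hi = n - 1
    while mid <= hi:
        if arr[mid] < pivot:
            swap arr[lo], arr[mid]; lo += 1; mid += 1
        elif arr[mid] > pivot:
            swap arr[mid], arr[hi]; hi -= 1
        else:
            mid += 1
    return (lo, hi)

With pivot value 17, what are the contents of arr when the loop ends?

pivot = 17; lo=0, mid=0, hi=9
arr[mid]=17=17: mid=1
arr[mid]=16<17: swap arr[0],arr[1]; lo=1,mid=2 → [16, 17, 15, 5, 10, 8, 7, 6, 13, 4]
arr[mid]=15<17: swap arr[1],arr[2]; lo=2,mid=3 → [16, 15, 17, 5, 10, 8, 7, 6, 13, 4]
arr[mid]=5<17: swap arr[2],arr[3]; lo=3,mid=4 → [16, 15, 5, 17, 10, 8, 7, 6, 13, 4]
arr[mid]=10<17: swap arr[3],arr[4]; lo=4,mid=5 → [16, 15, 5, 10, 17, 8, 7, 6, 13, 4]
arr[mid]=8<17: swap arr[4],arr[5]; lo=5,mid=6 → [16, 15, 5, 10, 8, 17, 7, 6, 13, 4]
arr[mid]=7<17: swap arr[5],arr[6]; lo=6,mid=7 → [16, 15, 5, 10, 8, 7, 17, 6, 13, 4]
arr[mid]=6<17: swap arr[6],arr[7]; lo=7,mid=8 → [16, 15, 5, 10, 8, 7, 6, 17, 13, 4]
arr[mid]=13<17: swap arr[7],arr[8]; lo=8,mid=9 → [16, 15, 5, 10, 8, 7, 6, 13, 17, 4]
arr[mid]=4<17: swap arr[8],arr[9]; lo=9,mid=10 → [16, 15, 5, 10, 8, 7, 6, 13, 4, 17]
end: lo=9, hi=9; arr = [16, 15, 5, 10, 8, 7, 6, 13, 4, 17]

[16, 15, 5, 10, 8, 7, 6, 13, 4, 17]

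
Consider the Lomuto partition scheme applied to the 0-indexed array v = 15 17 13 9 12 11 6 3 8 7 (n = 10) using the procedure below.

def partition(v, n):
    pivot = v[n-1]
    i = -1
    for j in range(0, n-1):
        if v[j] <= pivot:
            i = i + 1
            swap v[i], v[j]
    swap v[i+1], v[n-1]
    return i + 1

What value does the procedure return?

2

pivot = v[9] = 7; i = -1
j=0: v[0]=15 > 7 → no swap
j=1: v[1]=17 > 7 → no swap
j=2: v[2]=13 > 7 → no swap
j=3: v[3]=9 > 7 → no swap
j=4: v[4]=12 > 7 → no swap
j=5: v[5]=11 > 7 → no swap
j=6: v[6]=6 ≤ 7 → i=0, swap v[0],v[6] → 6 17 13 9 12 11 15 3 8 7
j=7: v[7]=3 ≤ 7 → i=1, swap v[1],v[7] → 6 3 13 9 12 11 15 17 8 7
j=8: v[8]=8 > 7 → no swap
final swap v[2],v[9] → 6 3 7 9 12 11 15 17 8 13; return 2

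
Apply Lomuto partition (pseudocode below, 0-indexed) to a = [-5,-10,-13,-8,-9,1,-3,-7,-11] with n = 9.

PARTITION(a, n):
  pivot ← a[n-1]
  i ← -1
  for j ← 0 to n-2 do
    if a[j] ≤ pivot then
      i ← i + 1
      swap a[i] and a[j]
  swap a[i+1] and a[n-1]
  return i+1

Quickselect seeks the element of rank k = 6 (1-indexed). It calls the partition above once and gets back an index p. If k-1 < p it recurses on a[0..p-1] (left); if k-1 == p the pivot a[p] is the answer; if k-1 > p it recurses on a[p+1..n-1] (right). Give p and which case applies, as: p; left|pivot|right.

1; right

pivot=-11, i=-1
j=0: -5>-11, skip
j=1: -10>-11, skip
j=2: -13≤-11, i=0, swap(0,2) ⇒ [-13,-10,-5,-8,-9,1,-3,-7,-11]
j=3: -8>-11, skip
j=4: -9>-11, skip
j=5: 1>-11, skip
j=6: -3>-11, skip
j=7: -7>-11, skip
swap(1,8) ⇒ [-13,-11,-5,-8,-9,1,-3,-7,-10]; return 1
p = 1; k-1 = 5 > 1 ⇒ right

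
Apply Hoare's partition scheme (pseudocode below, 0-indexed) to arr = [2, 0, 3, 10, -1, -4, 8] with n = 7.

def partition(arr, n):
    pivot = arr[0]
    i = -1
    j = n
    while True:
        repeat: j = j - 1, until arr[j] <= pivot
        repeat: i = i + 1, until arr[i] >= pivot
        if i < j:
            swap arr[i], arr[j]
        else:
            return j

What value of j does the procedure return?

pivot = arr[0] = 2; i = -1, j = 7
j→5 (arr[5]=-4≤2), i→0 (arr[0]=2≥2); i<j, swap → [-4, 0, 3, 10, -1, 2, 8]
j→4 (arr[4]=-1≤2), i→2 (arr[2]=3≥2); i<j, swap → [-4, 0, -1, 10, 3, 2, 8]
j→2, i→3; i≥j, return j=2. arr = [-4, 0, -1, 10, 3, 2, 8]

2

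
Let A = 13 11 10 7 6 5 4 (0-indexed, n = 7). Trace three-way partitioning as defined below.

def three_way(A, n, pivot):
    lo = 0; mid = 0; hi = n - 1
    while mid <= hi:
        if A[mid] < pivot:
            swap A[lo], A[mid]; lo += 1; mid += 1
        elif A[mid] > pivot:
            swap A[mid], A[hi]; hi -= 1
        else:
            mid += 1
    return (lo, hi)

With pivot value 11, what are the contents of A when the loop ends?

pivot = 11; lo=0, mid=0, hi=6
A[mid]=13>11: swap A[0],A[6]; hi=5 → 4 11 10 7 6 5 13
A[mid]=4<11: swap A[0],A[0]; lo=1,mid=1 → 4 11 10 7 6 5 13
A[mid]=11=11: mid=2
A[mid]=10<11: swap A[1],A[2]; lo=2,mid=3 → 4 10 11 7 6 5 13
A[mid]=7<11: swap A[2],A[3]; lo=3,mid=4 → 4 10 7 11 6 5 13
A[mid]=6<11: swap A[3],A[4]; lo=4,mid=5 → 4 10 7 6 11 5 13
A[mid]=5<11: swap A[4],A[5]; lo=5,mid=6 → 4 10 7 6 5 11 13
end: lo=5, hi=5; A = 4 10 7 6 5 11 13

4 10 7 6 5 11 13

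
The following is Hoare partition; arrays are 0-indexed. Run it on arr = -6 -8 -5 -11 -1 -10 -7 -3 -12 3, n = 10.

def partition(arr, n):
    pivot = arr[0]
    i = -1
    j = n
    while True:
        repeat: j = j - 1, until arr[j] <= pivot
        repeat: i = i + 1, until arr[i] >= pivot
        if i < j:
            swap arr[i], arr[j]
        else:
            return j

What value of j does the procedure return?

pivot=-6
j stops at 8 (-12), i stops at 0 (-6); swap ⇒ -12 -8 -5 -11 -1 -10 -7 -3 -6 3
j stops at 6 (-7), i stops at 2 (-5); swap ⇒ -12 -8 -7 -11 -1 -10 -5 -3 -6 3
j stops at 5 (-10), i stops at 4 (-1); swap ⇒ -12 -8 -7 -11 -10 -1 -5 -3 -6 3
j stops at 4, i stops at 5; i≥j ⇒ return 4. arr=-12 -8 -7 -11 -10 -1 -5 -3 -6 3

4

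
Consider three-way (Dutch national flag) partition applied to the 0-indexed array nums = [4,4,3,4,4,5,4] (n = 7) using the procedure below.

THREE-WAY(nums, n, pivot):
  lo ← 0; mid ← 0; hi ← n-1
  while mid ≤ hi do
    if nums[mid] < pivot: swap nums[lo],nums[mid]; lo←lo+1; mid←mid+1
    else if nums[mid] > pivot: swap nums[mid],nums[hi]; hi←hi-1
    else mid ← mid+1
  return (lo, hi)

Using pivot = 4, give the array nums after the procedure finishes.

lo=0 mid=0 hi=6
4=4: mid=1
4=4: mid=2
3<4: swap(0,2), lo=1 mid=3 ⇒ [3,4,4,4,4,5,4]
4=4: mid=4
4=4: mid=5
5>4: swap(5,6), hi=5 ⇒ [3,4,4,4,4,4,5]
4=4: mid=6
done. lo=1 hi=5; nums=[3,4,4,4,4,4,5]

[3,4,4,4,4,4,5]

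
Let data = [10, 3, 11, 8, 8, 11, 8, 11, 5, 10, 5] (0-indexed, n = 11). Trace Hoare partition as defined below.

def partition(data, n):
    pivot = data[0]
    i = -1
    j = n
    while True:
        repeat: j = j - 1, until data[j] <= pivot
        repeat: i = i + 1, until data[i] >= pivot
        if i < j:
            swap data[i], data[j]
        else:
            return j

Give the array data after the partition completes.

pivot=10
j stops at 10 (5), i stops at 0 (10); swap ⇒ [5, 3, 11, 8, 8, 11, 8, 11, 5, 10, 10]
j stops at 9 (10), i stops at 2 (11); swap ⇒ [5, 3, 10, 8, 8, 11, 8, 11, 5, 11, 10]
j stops at 8 (5), i stops at 5 (11); swap ⇒ [5, 3, 10, 8, 8, 5, 8, 11, 11, 11, 10]
j stops at 6, i stops at 7; i≥j ⇒ return 6. data=[5, 3, 10, 8, 8, 5, 8, 11, 11, 11, 10]

[5, 3, 10, 8, 8, 5, 8, 11, 11, 11, 10]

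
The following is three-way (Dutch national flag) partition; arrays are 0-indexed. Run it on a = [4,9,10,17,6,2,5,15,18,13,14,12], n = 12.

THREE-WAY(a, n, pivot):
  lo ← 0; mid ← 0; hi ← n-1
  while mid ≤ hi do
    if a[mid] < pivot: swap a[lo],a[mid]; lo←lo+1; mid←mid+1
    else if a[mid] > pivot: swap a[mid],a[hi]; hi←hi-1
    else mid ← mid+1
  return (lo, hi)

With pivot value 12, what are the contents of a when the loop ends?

[4,9,10,6,2,5,12,18,13,14,15,17]

lo=0 mid=0 hi=11
4<12: swap(0,0), lo=1 mid=1 ⇒ [4,9,10,17,6,2,5,15,18,13,14,12]
9<12: swap(1,1), lo=2 mid=2 ⇒ [4,9,10,17,6,2,5,15,18,13,14,12]
10<12: swap(2,2), lo=3 mid=3 ⇒ [4,9,10,17,6,2,5,15,18,13,14,12]
17>12: swap(3,11), hi=10 ⇒ [4,9,10,12,6,2,5,15,18,13,14,17]
12=12: mid=4
6<12: swap(3,4), lo=4 mid=5 ⇒ [4,9,10,6,12,2,5,15,18,13,14,17]
2<12: swap(4,5), lo=5 mid=6 ⇒ [4,9,10,6,2,12,5,15,18,13,14,17]
5<12: swap(5,6), lo=6 mid=7 ⇒ [4,9,10,6,2,5,12,15,18,13,14,17]
15>12: swap(7,10), hi=9 ⇒ [4,9,10,6,2,5,12,14,18,13,15,17]
14>12: swap(7,9), hi=8 ⇒ [4,9,10,6,2,5,12,13,18,14,15,17]
13>12: swap(7,8), hi=7 ⇒ [4,9,10,6,2,5,12,18,13,14,15,17]
18>12: swap(7,7), hi=6 ⇒ [4,9,10,6,2,5,12,18,13,14,15,17]
done. lo=6 hi=6; a=[4,9,10,6,2,5,12,18,13,14,15,17]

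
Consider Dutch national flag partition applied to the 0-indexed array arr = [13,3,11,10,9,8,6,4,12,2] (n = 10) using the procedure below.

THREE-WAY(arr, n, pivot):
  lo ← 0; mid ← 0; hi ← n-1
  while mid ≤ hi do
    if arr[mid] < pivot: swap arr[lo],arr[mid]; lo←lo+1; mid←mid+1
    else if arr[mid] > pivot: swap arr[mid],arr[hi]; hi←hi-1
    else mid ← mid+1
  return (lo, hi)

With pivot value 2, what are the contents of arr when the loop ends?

pivot = 2; lo=0, mid=0, hi=9
arr[mid]=13>2: swap arr[0],arr[9]; hi=8 → [2,3,11,10,9,8,6,4,12,13]
arr[mid]=2=2: mid=1
arr[mid]=3>2: swap arr[1],arr[8]; hi=7 → [2,12,11,10,9,8,6,4,3,13]
arr[mid]=12>2: swap arr[1],arr[7]; hi=6 → [2,4,11,10,9,8,6,12,3,13]
arr[mid]=4>2: swap arr[1],arr[6]; hi=5 → [2,6,11,10,9,8,4,12,3,13]
arr[mid]=6>2: swap arr[1],arr[5]; hi=4 → [2,8,11,10,9,6,4,12,3,13]
arr[mid]=8>2: swap arr[1],arr[4]; hi=3 → [2,9,11,10,8,6,4,12,3,13]
arr[mid]=9>2: swap arr[1],arr[3]; hi=2 → [2,10,11,9,8,6,4,12,3,13]
arr[mid]=10>2: swap arr[1],arr[2]; hi=1 → [2,11,10,9,8,6,4,12,3,13]
arr[mid]=11>2: swap arr[1],arr[1]; hi=0 → [2,11,10,9,8,6,4,12,3,13]
end: lo=0, hi=0; arr = [2,11,10,9,8,6,4,12,3,13]

[2,11,10,9,8,6,4,12,3,13]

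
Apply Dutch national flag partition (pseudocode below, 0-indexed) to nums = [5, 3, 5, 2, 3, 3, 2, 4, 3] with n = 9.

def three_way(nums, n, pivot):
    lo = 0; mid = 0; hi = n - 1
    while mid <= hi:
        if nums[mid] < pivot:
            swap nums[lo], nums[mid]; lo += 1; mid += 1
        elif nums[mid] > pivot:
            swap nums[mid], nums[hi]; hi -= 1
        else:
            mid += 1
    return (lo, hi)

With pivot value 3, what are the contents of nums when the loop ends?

[2, 2, 3, 3, 3, 3, 4, 5, 5]

pivot = 3; lo=0, mid=0, hi=8
nums[mid]=5>3: swap nums[0],nums[8]; hi=7 → [3, 3, 5, 2, 3, 3, 2, 4, 5]
nums[mid]=3=3: mid=1
nums[mid]=3=3: mid=2
nums[mid]=5>3: swap nums[2],nums[7]; hi=6 → [3, 3, 4, 2, 3, 3, 2, 5, 5]
nums[mid]=4>3: swap nums[2],nums[6]; hi=5 → [3, 3, 2, 2, 3, 3, 4, 5, 5]
nums[mid]=2<3: swap nums[0],nums[2]; lo=1,mid=3 → [2, 3, 3, 2, 3, 3, 4, 5, 5]
nums[mid]=2<3: swap nums[1],nums[3]; lo=2,mid=4 → [2, 2, 3, 3, 3, 3, 4, 5, 5]
nums[mid]=3=3: mid=5
nums[mid]=3=3: mid=6
end: lo=2, hi=5; nums = [2, 2, 3, 3, 3, 3, 4, 5, 5]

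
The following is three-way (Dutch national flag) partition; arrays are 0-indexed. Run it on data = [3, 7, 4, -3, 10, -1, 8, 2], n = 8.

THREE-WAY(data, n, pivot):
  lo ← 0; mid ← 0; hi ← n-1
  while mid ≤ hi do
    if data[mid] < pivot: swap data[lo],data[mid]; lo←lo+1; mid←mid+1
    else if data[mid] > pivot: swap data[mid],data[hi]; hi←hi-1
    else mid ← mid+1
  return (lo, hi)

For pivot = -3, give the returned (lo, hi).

(0, 0)

lo=0 mid=0 hi=7
3>-3: swap(0,7), hi=6 ⇒ [2, 7, 4, -3, 10, -1, 8, 3]
2>-3: swap(0,6), hi=5 ⇒ [8, 7, 4, -3, 10, -1, 2, 3]
8>-3: swap(0,5), hi=4 ⇒ [-1, 7, 4, -3, 10, 8, 2, 3]
-1>-3: swap(0,4), hi=3 ⇒ [10, 7, 4, -3, -1, 8, 2, 3]
10>-3: swap(0,3), hi=2 ⇒ [-3, 7, 4, 10, -1, 8, 2, 3]
-3=-3: mid=1
7>-3: swap(1,2), hi=1 ⇒ [-3, 4, 7, 10, -1, 8, 2, 3]
4>-3: swap(1,1), hi=0 ⇒ [-3, 4, 7, 10, -1, 8, 2, 3]
done. lo=0 hi=0; data=[-3, 4, 7, 10, -1, 8, 2, 3]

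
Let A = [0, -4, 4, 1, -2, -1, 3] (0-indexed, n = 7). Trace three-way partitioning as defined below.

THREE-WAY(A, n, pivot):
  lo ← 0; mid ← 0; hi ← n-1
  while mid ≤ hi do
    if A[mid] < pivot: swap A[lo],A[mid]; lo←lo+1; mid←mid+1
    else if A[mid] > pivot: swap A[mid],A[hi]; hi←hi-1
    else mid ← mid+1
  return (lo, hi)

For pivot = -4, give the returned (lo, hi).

lo=0 mid=0 hi=6
0>-4: swap(0,6), hi=5 ⇒ [3, -4, 4, 1, -2, -1, 0]
3>-4: swap(0,5), hi=4 ⇒ [-1, -4, 4, 1, -2, 3, 0]
-1>-4: swap(0,4), hi=3 ⇒ [-2, -4, 4, 1, -1, 3, 0]
-2>-4: swap(0,3), hi=2 ⇒ [1, -4, 4, -2, -1, 3, 0]
1>-4: swap(0,2), hi=1 ⇒ [4, -4, 1, -2, -1, 3, 0]
4>-4: swap(0,1), hi=0 ⇒ [-4, 4, 1, -2, -1, 3, 0]
-4=-4: mid=1
done. lo=0 hi=0; A=[-4, 4, 1, -2, -1, 3, 0]

(0, 0)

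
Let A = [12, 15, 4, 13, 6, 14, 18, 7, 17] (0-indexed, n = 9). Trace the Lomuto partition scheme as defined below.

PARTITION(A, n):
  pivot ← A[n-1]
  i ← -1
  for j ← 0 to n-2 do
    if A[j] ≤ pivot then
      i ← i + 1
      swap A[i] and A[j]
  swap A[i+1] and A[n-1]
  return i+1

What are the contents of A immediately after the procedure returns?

pivot = A[8] = 17; i = -1
j=0: A[0]=12 ≤ 17 → i=0, swap A[0],A[0] (no change) → [12, 15, 4, 13, 6, 14, 18, 7, 17]
j=1: A[1]=15 ≤ 17 → i=1, swap A[1],A[1] (no change) → [12, 15, 4, 13, 6, 14, 18, 7, 17]
j=2: A[2]=4 ≤ 17 → i=2, swap A[2],A[2] (no change) → [12, 15, 4, 13, 6, 14, 18, 7, 17]
j=3: A[3]=13 ≤ 17 → i=3, swap A[3],A[3] (no change) → [12, 15, 4, 13, 6, 14, 18, 7, 17]
j=4: A[4]=6 ≤ 17 → i=4, swap A[4],A[4] (no change) → [12, 15, 4, 13, 6, 14, 18, 7, 17]
j=5: A[5]=14 ≤ 17 → i=5, swap A[5],A[5] (no change) → [12, 15, 4, 13, 6, 14, 18, 7, 17]
j=6: A[6]=18 > 17 → no swap
j=7: A[7]=7 ≤ 17 → i=6, swap A[6],A[7] → [12, 15, 4, 13, 6, 14, 7, 18, 17]
final swap A[7],A[8] → [12, 15, 4, 13, 6, 14, 7, 17, 18]; return 7

[12, 15, 4, 13, 6, 14, 7, 17, 18]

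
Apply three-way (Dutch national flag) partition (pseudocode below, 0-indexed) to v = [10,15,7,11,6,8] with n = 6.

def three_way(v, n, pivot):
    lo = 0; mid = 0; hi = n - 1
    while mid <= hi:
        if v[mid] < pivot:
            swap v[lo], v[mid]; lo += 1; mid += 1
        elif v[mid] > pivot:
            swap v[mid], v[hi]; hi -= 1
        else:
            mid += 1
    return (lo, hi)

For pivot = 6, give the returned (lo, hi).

lo=0 mid=0 hi=5
10>6: swap(0,5), hi=4 ⇒ [8,15,7,11,6,10]
8>6: swap(0,4), hi=3 ⇒ [6,15,7,11,8,10]
6=6: mid=1
15>6: swap(1,3), hi=2 ⇒ [6,11,7,15,8,10]
11>6: swap(1,2), hi=1 ⇒ [6,7,11,15,8,10]
7>6: swap(1,1), hi=0 ⇒ [6,7,11,15,8,10]
done. lo=0 hi=0; v=[6,7,11,15,8,10]

(0, 0)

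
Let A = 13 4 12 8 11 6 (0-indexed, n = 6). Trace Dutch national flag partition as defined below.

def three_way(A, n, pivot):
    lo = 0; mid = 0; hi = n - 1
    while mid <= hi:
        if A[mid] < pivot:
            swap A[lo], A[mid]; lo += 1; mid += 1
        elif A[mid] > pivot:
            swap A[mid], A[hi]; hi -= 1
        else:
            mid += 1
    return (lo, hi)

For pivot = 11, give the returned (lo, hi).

lo=0 mid=0 hi=5
13>11: swap(0,5), hi=4 ⇒ 6 4 12 8 11 13
6<11: swap(0,0), lo=1 mid=1 ⇒ 6 4 12 8 11 13
4<11: swap(1,1), lo=2 mid=2 ⇒ 6 4 12 8 11 13
12>11: swap(2,4), hi=3 ⇒ 6 4 11 8 12 13
11=11: mid=3
8<11: swap(2,3), lo=3 mid=4 ⇒ 6 4 8 11 12 13
done. lo=3 hi=3; A=6 4 8 11 12 13

(3, 3)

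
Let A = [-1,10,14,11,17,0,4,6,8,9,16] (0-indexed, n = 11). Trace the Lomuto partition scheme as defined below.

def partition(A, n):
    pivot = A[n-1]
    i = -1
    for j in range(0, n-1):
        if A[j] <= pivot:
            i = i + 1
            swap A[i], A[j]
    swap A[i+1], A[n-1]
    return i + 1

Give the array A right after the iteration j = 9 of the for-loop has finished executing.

pivot=16, i=-1
j=0: -1≤16, i=0, swap(0,0) ⇒ [-1,10,14,11,17,0,4,6,8,9,16]
j=1: 10≤16, i=1, swap(1,1) ⇒ [-1,10,14,11,17,0,4,6,8,9,16]
j=2: 14≤16, i=2, swap(2,2) ⇒ [-1,10,14,11,17,0,4,6,8,9,16]
j=3: 11≤16, i=3, swap(3,3) ⇒ [-1,10,14,11,17,0,4,6,8,9,16]
j=4: 17>16, skip
j=5: 0≤16, i=4, swap(4,5) ⇒ [-1,10,14,11,0,17,4,6,8,9,16]
j=6: 4≤16, i=5, swap(5,6) ⇒ [-1,10,14,11,0,4,17,6,8,9,16]
j=7: 6≤16, i=6, swap(6,7) ⇒ [-1,10,14,11,0,4,6,17,8,9,16]
j=8: 8≤16, i=7, swap(7,8) ⇒ [-1,10,14,11,0,4,6,8,17,9,16]
j=9: 9≤16, i=8, swap(8,9) ⇒ [-1,10,14,11,0,4,6,8,9,17,16]
(after j=9) A = [-1,10,14,11,0,4,6,8,9,17,16]

[-1,10,14,11,0,4,6,8,9,17,16]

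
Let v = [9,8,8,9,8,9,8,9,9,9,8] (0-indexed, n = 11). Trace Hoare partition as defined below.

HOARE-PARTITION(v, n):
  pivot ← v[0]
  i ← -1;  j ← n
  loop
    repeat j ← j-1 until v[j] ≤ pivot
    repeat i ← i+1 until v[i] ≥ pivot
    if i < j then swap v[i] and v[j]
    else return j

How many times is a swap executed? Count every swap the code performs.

3

pivot=9
j stops at 10 (8), i stops at 0 (9); swap ⇒ [8,8,8,9,8,9,8,9,9,9,9]
j stops at 9 (9), i stops at 3 (9); swap ⇒ [8,8,8,9,8,9,8,9,9,9,9]
j stops at 8 (9), i stops at 5 (9); swap ⇒ [8,8,8,9,8,9,8,9,9,9,9]
j stops at 7, i stops at 7; i≥j ⇒ return 7. v=[8,8,8,9,8,9,8,9,9,9,9]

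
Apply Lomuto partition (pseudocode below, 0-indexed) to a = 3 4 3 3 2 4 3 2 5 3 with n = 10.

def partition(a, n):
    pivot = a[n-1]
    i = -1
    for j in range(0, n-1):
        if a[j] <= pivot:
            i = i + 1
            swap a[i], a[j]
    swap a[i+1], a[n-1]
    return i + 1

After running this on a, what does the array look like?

3 3 3 2 3 2 3 4 5 4

pivot = a[9] = 3; i = -1
j=0: a[0]=3 ≤ 3 → i=0, swap a[0],a[0] (no change) → 3 4 3 3 2 4 3 2 5 3
j=1: a[1]=4 > 3 → no swap
j=2: a[2]=3 ≤ 3 → i=1, swap a[1],a[2] → 3 3 4 3 2 4 3 2 5 3
j=3: a[3]=3 ≤ 3 → i=2, swap a[2],a[3] → 3 3 3 4 2 4 3 2 5 3
j=4: a[4]=2 ≤ 3 → i=3, swap a[3],a[4] → 3 3 3 2 4 4 3 2 5 3
j=5: a[5]=4 > 3 → no swap
j=6: a[6]=3 ≤ 3 → i=4, swap a[4],a[6] → 3 3 3 2 3 4 4 2 5 3
j=7: a[7]=2 ≤ 3 → i=5, swap a[5],a[7] → 3 3 3 2 3 2 4 4 5 3
j=8: a[8]=5 > 3 → no swap
final swap a[6],a[9] → 3 3 3 2 3 2 3 4 5 4; return 6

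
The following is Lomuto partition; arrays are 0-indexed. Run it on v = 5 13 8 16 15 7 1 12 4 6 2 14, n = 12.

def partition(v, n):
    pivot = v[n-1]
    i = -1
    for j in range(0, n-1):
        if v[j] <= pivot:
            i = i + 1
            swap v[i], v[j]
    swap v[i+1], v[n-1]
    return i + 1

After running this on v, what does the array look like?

pivot = v[11] = 14; i = -1
j=0: v[0]=5 ≤ 14 → i=0, swap v[0],v[0] (no change) → 5 13 8 16 15 7 1 12 4 6 2 14
j=1: v[1]=13 ≤ 14 → i=1, swap v[1],v[1] (no change) → 5 13 8 16 15 7 1 12 4 6 2 14
j=2: v[2]=8 ≤ 14 → i=2, swap v[2],v[2] (no change) → 5 13 8 16 15 7 1 12 4 6 2 14
j=3: v[3]=16 > 14 → no swap
j=4: v[4]=15 > 14 → no swap
j=5: v[5]=7 ≤ 14 → i=3, swap v[3],v[5] → 5 13 8 7 15 16 1 12 4 6 2 14
j=6: v[6]=1 ≤ 14 → i=4, swap v[4],v[6] → 5 13 8 7 1 16 15 12 4 6 2 14
j=7: v[7]=12 ≤ 14 → i=5, swap v[5],v[7] → 5 13 8 7 1 12 15 16 4 6 2 14
j=8: v[8]=4 ≤ 14 → i=6, swap v[6],v[8] → 5 13 8 7 1 12 4 16 15 6 2 14
j=9: v[9]=6 ≤ 14 → i=7, swap v[7],v[9] → 5 13 8 7 1 12 4 6 15 16 2 14
j=10: v[10]=2 ≤ 14 → i=8, swap v[8],v[10] → 5 13 8 7 1 12 4 6 2 16 15 14
final swap v[9],v[11] → 5 13 8 7 1 12 4 6 2 14 15 16; return 9

5 13 8 7 1 12 4 6 2 14 15 16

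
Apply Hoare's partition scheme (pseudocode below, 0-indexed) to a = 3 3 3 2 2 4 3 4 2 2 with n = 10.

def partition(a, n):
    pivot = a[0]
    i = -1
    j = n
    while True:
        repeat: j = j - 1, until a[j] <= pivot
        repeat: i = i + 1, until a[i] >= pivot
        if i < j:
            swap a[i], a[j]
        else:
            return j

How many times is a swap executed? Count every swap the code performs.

pivot=3
j stops at 9 (2), i stops at 0 (3); swap ⇒ 2 3 3 2 2 4 3 4 2 3
j stops at 8 (2), i stops at 1 (3); swap ⇒ 2 2 3 2 2 4 3 4 3 3
j stops at 6 (3), i stops at 2 (3); swap ⇒ 2 2 3 2 2 4 3 4 3 3
j stops at 4, i stops at 5; i≥j ⇒ return 4. a=2 2 3 2 2 4 3 4 3 3

3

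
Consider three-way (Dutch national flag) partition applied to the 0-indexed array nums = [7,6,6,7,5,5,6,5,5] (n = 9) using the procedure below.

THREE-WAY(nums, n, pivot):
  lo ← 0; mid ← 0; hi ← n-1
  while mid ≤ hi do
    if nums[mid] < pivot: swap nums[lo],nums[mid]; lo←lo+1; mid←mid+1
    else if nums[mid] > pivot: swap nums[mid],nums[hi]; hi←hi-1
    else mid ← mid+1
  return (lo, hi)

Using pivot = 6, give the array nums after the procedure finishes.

lo=0 mid=0 hi=8
7>6: swap(0,8), hi=7 ⇒ [5,6,6,7,5,5,6,5,7]
5<6: swap(0,0), lo=1 mid=1 ⇒ [5,6,6,7,5,5,6,5,7]
6=6: mid=2
6=6: mid=3
7>6: swap(3,7), hi=6 ⇒ [5,6,6,5,5,5,6,7,7]
5<6: swap(1,3), lo=2 mid=4 ⇒ [5,5,6,6,5,5,6,7,7]
5<6: swap(2,4), lo=3 mid=5 ⇒ [5,5,5,6,6,5,6,7,7]
5<6: swap(3,5), lo=4 mid=6 ⇒ [5,5,5,5,6,6,6,7,7]
6=6: mid=7
done. lo=4 hi=6; nums=[5,5,5,5,6,6,6,7,7]

[5,5,5,5,6,6,6,7,7]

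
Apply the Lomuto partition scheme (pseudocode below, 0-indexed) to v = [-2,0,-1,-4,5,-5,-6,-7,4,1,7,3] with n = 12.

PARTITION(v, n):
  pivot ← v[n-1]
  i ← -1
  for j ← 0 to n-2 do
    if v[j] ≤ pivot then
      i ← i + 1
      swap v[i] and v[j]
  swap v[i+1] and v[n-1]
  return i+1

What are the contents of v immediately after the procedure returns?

pivot=3, i=-1
j=0: -2≤3, i=0, swap(0,0) ⇒ [-2,0,-1,-4,5,-5,-6,-7,4,1,7,3]
j=1: 0≤3, i=1, swap(1,1) ⇒ [-2,0,-1,-4,5,-5,-6,-7,4,1,7,3]
j=2: -1≤3, i=2, swap(2,2) ⇒ [-2,0,-1,-4,5,-5,-6,-7,4,1,7,3]
j=3: -4≤3, i=3, swap(3,3) ⇒ [-2,0,-1,-4,5,-5,-6,-7,4,1,7,3]
j=4: 5>3, skip
j=5: -5≤3, i=4, swap(4,5) ⇒ [-2,0,-1,-4,-5,5,-6,-7,4,1,7,3]
j=6: -6≤3, i=5, swap(5,6) ⇒ [-2,0,-1,-4,-5,-6,5,-7,4,1,7,3]
j=7: -7≤3, i=6, swap(6,7) ⇒ [-2,0,-1,-4,-5,-6,-7,5,4,1,7,3]
j=8: 4>3, skip
j=9: 1≤3, i=7, swap(7,9) ⇒ [-2,0,-1,-4,-5,-6,-7,1,4,5,7,3]
j=10: 7>3, skip
swap(8,11) ⇒ [-2,0,-1,-4,-5,-6,-7,1,3,5,7,4]; return 8

[-2,0,-1,-4,-5,-6,-7,1,3,5,7,4]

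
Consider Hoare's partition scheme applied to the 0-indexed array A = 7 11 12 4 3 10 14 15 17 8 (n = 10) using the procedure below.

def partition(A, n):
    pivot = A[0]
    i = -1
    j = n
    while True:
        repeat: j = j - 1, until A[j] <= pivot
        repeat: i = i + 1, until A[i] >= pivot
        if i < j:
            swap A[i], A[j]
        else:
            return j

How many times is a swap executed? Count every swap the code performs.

2

pivot=7
j stops at 4 (3), i stops at 0 (7); swap ⇒ 3 11 12 4 7 10 14 15 17 8
j stops at 3 (4), i stops at 1 (11); swap ⇒ 3 4 12 11 7 10 14 15 17 8
j stops at 1, i stops at 2; i≥j ⇒ return 1. A=3 4 12 11 7 10 14 15 17 8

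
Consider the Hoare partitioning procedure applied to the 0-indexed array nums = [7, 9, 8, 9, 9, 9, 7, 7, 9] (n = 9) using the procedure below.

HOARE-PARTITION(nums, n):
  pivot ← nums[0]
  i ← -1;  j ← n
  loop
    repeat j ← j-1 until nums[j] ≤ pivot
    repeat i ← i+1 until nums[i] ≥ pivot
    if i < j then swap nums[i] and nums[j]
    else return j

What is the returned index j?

pivot=7
j stops at 7 (7), i stops at 0 (7); swap ⇒ [7, 9, 8, 9, 9, 9, 7, 7, 9]
j stops at 6 (7), i stops at 1 (9); swap ⇒ [7, 7, 8, 9, 9, 9, 9, 7, 9]
j stops at 1, i stops at 2; i≥j ⇒ return 1. nums=[7, 7, 8, 9, 9, 9, 9, 7, 9]

1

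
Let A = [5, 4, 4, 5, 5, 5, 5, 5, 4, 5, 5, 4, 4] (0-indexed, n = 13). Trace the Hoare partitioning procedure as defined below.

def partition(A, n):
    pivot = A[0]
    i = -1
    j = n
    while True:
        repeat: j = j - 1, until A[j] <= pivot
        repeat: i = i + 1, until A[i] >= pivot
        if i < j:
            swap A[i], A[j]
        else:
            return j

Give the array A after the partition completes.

pivot=5
j stops at 12 (4), i stops at 0 (5); swap ⇒ [4, 4, 4, 5, 5, 5, 5, 5, 4, 5, 5, 4, 5]
j stops at 11 (4), i stops at 3 (5); swap ⇒ [4, 4, 4, 4, 5, 5, 5, 5, 4, 5, 5, 5, 5]
j stops at 10 (5), i stops at 4 (5); swap ⇒ [4, 4, 4, 4, 5, 5, 5, 5, 4, 5, 5, 5, 5]
j stops at 9 (5), i stops at 5 (5); swap ⇒ [4, 4, 4, 4, 5, 5, 5, 5, 4, 5, 5, 5, 5]
j stops at 8 (4), i stops at 6 (5); swap ⇒ [4, 4, 4, 4, 5, 5, 4, 5, 5, 5, 5, 5, 5]
j stops at 7, i stops at 7; i≥j ⇒ return 7. A=[4, 4, 4, 4, 5, 5, 4, 5, 5, 5, 5, 5, 5]

[4, 4, 4, 4, 5, 5, 4, 5, 5, 5, 5, 5, 5]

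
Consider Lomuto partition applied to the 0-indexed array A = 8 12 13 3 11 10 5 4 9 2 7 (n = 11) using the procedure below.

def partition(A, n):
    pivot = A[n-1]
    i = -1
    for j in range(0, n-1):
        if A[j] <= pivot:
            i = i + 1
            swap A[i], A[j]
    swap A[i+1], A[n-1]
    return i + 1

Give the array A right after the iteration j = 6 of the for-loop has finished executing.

3 5 13 8 11 10 12 4 9 2 7

pivot=7, i=-1
j=0: 8>7, skip
j=1: 12>7, skip
j=2: 13>7, skip
j=3: 3≤7, i=0, swap(0,3) ⇒ 3 12 13 8 11 10 5 4 9 2 7
j=4: 11>7, skip
j=5: 10>7, skip
j=6: 5≤7, i=1, swap(1,6) ⇒ 3 5 13 8 11 10 12 4 9 2 7
(after j=6) A = 3 5 13 8 11 10 12 4 9 2 7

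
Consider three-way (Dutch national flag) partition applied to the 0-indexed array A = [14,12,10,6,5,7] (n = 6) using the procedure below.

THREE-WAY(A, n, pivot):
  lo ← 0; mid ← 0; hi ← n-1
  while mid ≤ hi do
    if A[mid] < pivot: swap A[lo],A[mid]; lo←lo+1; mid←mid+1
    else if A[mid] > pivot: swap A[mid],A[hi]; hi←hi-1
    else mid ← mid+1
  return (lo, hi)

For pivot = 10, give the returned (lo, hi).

pivot = 10; lo=0, mid=0, hi=5
A[mid]=14>10: swap A[0],A[5]; hi=4 → [7,12,10,6,5,14]
A[mid]=7<10: swap A[0],A[0]; lo=1,mid=1 → [7,12,10,6,5,14]
A[mid]=12>10: swap A[1],A[4]; hi=3 → [7,5,10,6,12,14]
A[mid]=5<10: swap A[1],A[1]; lo=2,mid=2 → [7,5,10,6,12,14]
A[mid]=10=10: mid=3
A[mid]=6<10: swap A[2],A[3]; lo=3,mid=4 → [7,5,6,10,12,14]
end: lo=3, hi=3; A = [7,5,6,10,12,14]

(3, 3)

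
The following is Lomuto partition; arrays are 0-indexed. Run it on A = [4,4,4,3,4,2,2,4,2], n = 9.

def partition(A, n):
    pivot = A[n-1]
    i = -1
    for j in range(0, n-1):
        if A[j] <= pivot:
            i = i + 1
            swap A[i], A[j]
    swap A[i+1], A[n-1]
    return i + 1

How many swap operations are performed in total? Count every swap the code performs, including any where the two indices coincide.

3

pivot = A[8] = 2; i = -1
j=0: A[0]=4 > 2 → no swap
j=1: A[1]=4 > 2 → no swap
j=2: A[2]=4 > 2 → no swap
j=3: A[3]=3 > 2 → no swap
j=4: A[4]=4 > 2 → no swap
j=5: A[5]=2 ≤ 2 → i=0, swap A[0],A[5] → [2,4,4,3,4,4,2,4,2]
j=6: A[6]=2 ≤ 2 → i=1, swap A[1],A[6] → [2,2,4,3,4,4,4,4,2]
j=7: A[7]=4 > 2 → no swap
final swap A[2],A[8] → [2,2,2,3,4,4,4,4,4]; return 2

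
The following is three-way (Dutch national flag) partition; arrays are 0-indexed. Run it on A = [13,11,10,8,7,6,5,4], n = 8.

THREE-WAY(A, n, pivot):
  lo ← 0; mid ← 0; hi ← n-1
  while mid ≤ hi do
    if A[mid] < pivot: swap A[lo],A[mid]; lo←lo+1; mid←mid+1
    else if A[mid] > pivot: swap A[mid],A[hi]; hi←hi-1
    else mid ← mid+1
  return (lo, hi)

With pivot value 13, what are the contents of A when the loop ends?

[11,10,8,7,6,5,4,13]

lo=0 mid=0 hi=7
13=13: mid=1
11<13: swap(0,1), lo=1 mid=2 ⇒ [11,13,10,8,7,6,5,4]
10<13: swap(1,2), lo=2 mid=3 ⇒ [11,10,13,8,7,6,5,4]
8<13: swap(2,3), lo=3 mid=4 ⇒ [11,10,8,13,7,6,5,4]
7<13: swap(3,4), lo=4 mid=5 ⇒ [11,10,8,7,13,6,5,4]
6<13: swap(4,5), lo=5 mid=6 ⇒ [11,10,8,7,6,13,5,4]
5<13: swap(5,6), lo=6 mid=7 ⇒ [11,10,8,7,6,5,13,4]
4<13: swap(6,7), lo=7 mid=8 ⇒ [11,10,8,7,6,5,4,13]
done. lo=7 hi=7; A=[11,10,8,7,6,5,4,13]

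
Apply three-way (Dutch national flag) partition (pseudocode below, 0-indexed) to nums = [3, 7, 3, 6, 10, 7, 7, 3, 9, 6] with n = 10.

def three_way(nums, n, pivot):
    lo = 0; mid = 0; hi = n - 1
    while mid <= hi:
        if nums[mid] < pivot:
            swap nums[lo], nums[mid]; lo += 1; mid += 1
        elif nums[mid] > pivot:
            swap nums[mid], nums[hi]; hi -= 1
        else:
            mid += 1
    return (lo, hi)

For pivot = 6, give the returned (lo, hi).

pivot = 6; lo=0, mid=0, hi=9
nums[mid]=3<6: swap nums[0],nums[0]; lo=1,mid=1 → [3, 7, 3, 6, 10, 7, 7, 3, 9, 6]
nums[mid]=7>6: swap nums[1],nums[9]; hi=8 → [3, 6, 3, 6, 10, 7, 7, 3, 9, 7]
nums[mid]=6=6: mid=2
nums[mid]=3<6: swap nums[1],nums[2]; lo=2,mid=3 → [3, 3, 6, 6, 10, 7, 7, 3, 9, 7]
nums[mid]=6=6: mid=4
nums[mid]=10>6: swap nums[4],nums[8]; hi=7 → [3, 3, 6, 6, 9, 7, 7, 3, 10, 7]
nums[mid]=9>6: swap nums[4],nums[7]; hi=6 → [3, 3, 6, 6, 3, 7, 7, 9, 10, 7]
nums[mid]=3<6: swap nums[2],nums[4]; lo=3,mid=5 → [3, 3, 3, 6, 6, 7, 7, 9, 10, 7]
nums[mid]=7>6: swap nums[5],nums[6]; hi=5 → [3, 3, 3, 6, 6, 7, 7, 9, 10, 7]
nums[mid]=7>6: swap nums[5],nums[5]; hi=4 → [3, 3, 3, 6, 6, 7, 7, 9, 10, 7]
end: lo=3, hi=4; nums = [3, 3, 3, 6, 6, 7, 7, 9, 10, 7]

(3, 4)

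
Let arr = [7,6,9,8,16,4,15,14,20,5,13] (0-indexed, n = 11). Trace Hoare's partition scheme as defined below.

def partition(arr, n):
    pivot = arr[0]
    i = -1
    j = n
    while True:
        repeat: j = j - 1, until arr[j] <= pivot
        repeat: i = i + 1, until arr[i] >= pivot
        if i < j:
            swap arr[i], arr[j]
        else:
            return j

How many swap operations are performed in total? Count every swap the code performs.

2

pivot=7
j stops at 9 (5), i stops at 0 (7); swap ⇒ [5,6,9,8,16,4,15,14,20,7,13]
j stops at 5 (4), i stops at 2 (9); swap ⇒ [5,6,4,8,16,9,15,14,20,7,13]
j stops at 2, i stops at 3; i≥j ⇒ return 2. arr=[5,6,4,8,16,9,15,14,20,7,13]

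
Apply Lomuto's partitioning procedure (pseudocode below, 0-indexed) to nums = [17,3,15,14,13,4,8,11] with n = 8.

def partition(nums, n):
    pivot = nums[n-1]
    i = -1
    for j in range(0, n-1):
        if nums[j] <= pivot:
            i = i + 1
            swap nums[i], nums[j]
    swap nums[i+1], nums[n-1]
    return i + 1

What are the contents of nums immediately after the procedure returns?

pivot = nums[7] = 11; i = -1
j=0: nums[0]=17 > 11 → no swap
j=1: nums[1]=3 ≤ 11 → i=0, swap nums[0],nums[1] → [3,17,15,14,13,4,8,11]
j=2: nums[2]=15 > 11 → no swap
j=3: nums[3]=14 > 11 → no swap
j=4: nums[4]=13 > 11 → no swap
j=5: nums[5]=4 ≤ 11 → i=1, swap nums[1],nums[5] → [3,4,15,14,13,17,8,11]
j=6: nums[6]=8 ≤ 11 → i=2, swap nums[2],nums[6] → [3,4,8,14,13,17,15,11]
final swap nums[3],nums[7] → [3,4,8,11,13,17,15,14]; return 3

[3,4,8,11,13,17,15,14]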